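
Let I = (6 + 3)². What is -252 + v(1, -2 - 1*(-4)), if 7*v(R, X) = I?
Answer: -1683/7 ≈ -240.43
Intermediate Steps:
I = 81 (I = 9² = 81)
v(R, X) = 81/7 (v(R, X) = (⅐)*81 = 81/7)
-252 + v(1, -2 - 1*(-4)) = -252 + 81/7 = -1683/7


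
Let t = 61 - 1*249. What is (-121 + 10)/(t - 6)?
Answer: 111/194 ≈ 0.57216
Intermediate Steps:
t = -188 (t = 61 - 249 = -188)
(-121 + 10)/(t - 6) = (-121 + 10)/(-188 - 6) = -111/(-194) = -111*(-1/194) = 111/194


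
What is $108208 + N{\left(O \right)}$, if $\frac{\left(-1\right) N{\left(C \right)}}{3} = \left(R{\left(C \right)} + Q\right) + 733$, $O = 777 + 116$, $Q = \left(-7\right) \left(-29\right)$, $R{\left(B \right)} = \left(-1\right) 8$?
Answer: $105424$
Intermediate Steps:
$R{\left(B \right)} = -8$
$Q = 203$
$O = 893$
$N{\left(C \right)} = -2784$ ($N{\left(C \right)} = - 3 \left(\left(-8 + 203\right) + 733\right) = - 3 \left(195 + 733\right) = \left(-3\right) 928 = -2784$)
$108208 + N{\left(O \right)} = 108208 - 2784 = 105424$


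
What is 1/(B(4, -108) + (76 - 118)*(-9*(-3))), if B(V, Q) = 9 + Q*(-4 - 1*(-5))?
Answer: -1/1233 ≈ -0.00081103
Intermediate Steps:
B(V, Q) = 9 + Q (B(V, Q) = 9 + Q*(-4 + 5) = 9 + Q*1 = 9 + Q)
1/(B(4, -108) + (76 - 118)*(-9*(-3))) = 1/((9 - 108) + (76 - 118)*(-9*(-3))) = 1/(-99 - 42*27) = 1/(-99 - 1134) = 1/(-1233) = -1/1233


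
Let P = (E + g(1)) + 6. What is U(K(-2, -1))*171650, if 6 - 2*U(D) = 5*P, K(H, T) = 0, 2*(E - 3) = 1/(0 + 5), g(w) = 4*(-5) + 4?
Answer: 6951825/2 ≈ 3.4759e+6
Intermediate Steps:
g(w) = -16 (g(w) = -20 + 4 = -16)
E = 31/10 (E = 3 + 1/(2*(0 + 5)) = 3 + (½)/5 = 3 + (½)*(⅕) = 3 + ⅒ = 31/10 ≈ 3.1000)
P = -69/10 (P = (31/10 - 16) + 6 = -129/10 + 6 = -69/10 ≈ -6.9000)
U(D) = 81/4 (U(D) = 3 - 5*(-69)/(2*10) = 3 - ½*(-69/2) = 3 + 69/4 = 81/4)
U(K(-2, -1))*171650 = (81/4)*171650 = 6951825/2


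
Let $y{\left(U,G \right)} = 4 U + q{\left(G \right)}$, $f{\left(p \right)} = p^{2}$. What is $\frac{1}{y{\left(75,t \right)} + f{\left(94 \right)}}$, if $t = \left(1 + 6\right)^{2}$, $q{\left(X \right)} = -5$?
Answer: $\frac{1}{9131} \approx 0.00010952$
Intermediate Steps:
$t = 49$ ($t = 7^{2} = 49$)
$y{\left(U,G \right)} = -5 + 4 U$ ($y{\left(U,G \right)} = 4 U - 5 = -5 + 4 U$)
$\frac{1}{y{\left(75,t \right)} + f{\left(94 \right)}} = \frac{1}{\left(-5 + 4 \cdot 75\right) + 94^{2}} = \frac{1}{\left(-5 + 300\right) + 8836} = \frac{1}{295 + 8836} = \frac{1}{9131}$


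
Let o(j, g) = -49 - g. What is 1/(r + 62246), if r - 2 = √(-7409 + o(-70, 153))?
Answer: 62248/3874821115 - I*√7611/3874821115 ≈ 1.6065e-5 - 2.2515e-8*I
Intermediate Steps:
r = 2 + I*√7611 (r = 2 + √(-7409 + (-49 - 1*153)) = 2 + √(-7409 + (-49 - 153)) = 2 + √(-7409 - 202) = 2 + √(-7611) = 2 + I*√7611 ≈ 2.0 + 87.241*I)
1/(r + 62246) = 1/((2 + I*√7611) + 62246) = 1/(62248 + I*√7611)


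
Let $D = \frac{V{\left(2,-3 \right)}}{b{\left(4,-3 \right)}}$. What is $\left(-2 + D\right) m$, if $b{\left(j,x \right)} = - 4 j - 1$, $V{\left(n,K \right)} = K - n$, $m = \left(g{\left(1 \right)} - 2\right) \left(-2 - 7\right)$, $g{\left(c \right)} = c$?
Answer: $- \frac{261}{17} \approx -15.353$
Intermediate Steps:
$m = 9$ ($m = \left(1 - 2\right) \left(-2 - 7\right) = \left(-1\right) \left(-9\right) = 9$)
$b{\left(j,x \right)} = -1 - 4 j$
$D = \frac{5}{17}$ ($D = \frac{-3 - 2}{-1 - 16} = - \frac{5}{-17} = \left(-5\right) \left(- \frac{1}{17}\right) = \frac{5}{17} \approx 0.29412$)
$\left(-2 + D\right) m = \left(-2 + \frac{5}{17}\right) 9 = \left(- \frac{29}{17}\right) 9 = - \frac{261}{17}$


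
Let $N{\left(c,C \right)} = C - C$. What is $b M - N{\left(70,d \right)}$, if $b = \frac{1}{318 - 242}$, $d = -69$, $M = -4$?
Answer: $- \frac{1}{19} \approx -0.052632$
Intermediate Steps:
$b = \frac{1}{76} \approx 0.013158$
$N{\left(c,C \right)} = 0$
$b M - N{\left(70,d \right)} = \frac{1}{76} \left(-4\right) - 0 = - \frac{1}{19} + 0 = - \frac{1}{19}$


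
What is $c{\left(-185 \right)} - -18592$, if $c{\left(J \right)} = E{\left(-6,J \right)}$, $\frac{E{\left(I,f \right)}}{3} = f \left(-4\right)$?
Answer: $20812$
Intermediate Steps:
$E{\left(I,f \right)} = - 12 f$ ($E{\left(I,f \right)} = 3 f \left(-4\right) = 3 \left(- 4 f\right) = - 12 f$)
$c{\left(J \right)} = - 12 J$
$c{\left(-185 \right)} - -18592 = \left(-12\right) \left(-185\right) - -18592 = 2220 + 18592 = 20812$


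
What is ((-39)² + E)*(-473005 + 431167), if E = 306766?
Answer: -12898111506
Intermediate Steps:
((-39)² + E)*(-473005 + 431167) = ((-39)² + 306766)*(-473005 + 431167) = (1521 + 306766)*(-41838) = 308287*(-41838) = -12898111506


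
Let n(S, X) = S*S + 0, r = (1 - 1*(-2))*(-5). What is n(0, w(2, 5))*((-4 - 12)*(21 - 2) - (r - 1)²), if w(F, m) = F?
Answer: 0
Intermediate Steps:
r = -15 (r = (1 + 2)*(-5) = 3*(-5) = -15)
n(S, X) = S² (n(S, X) = S² + 0 = S²)
n(0, w(2, 5))*((-4 - 12)*(21 - 2) - (r - 1)²) = 0²*((-4 - 12)*(21 - 2) - (-15 - 1)²) = 0*(-16*19 - 1*(-16)²) = 0*(-304 - 1*256) = 0*(-304 - 256) = 0*(-560) = 0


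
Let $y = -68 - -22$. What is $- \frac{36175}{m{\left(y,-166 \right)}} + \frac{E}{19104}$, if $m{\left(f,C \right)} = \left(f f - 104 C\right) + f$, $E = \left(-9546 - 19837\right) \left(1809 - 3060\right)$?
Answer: $\frac{118331776037}{61559456} \approx 1922.2$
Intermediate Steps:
$y = -46$ ($y = -68 + 22 = -46$)
$E = 36758133$ ($E = \left(-29383\right) \left(-1251\right) = 36758133$)
$m{\left(f,C \right)} = f + f^{2} - 104 C$ ($m{\left(f,C \right)} = \left(f^{2} - 104 C\right) + f = f + f^{2} - 104 C$)
$- \frac{36175}{m{\left(y,-166 \right)}} + \frac{E}{19104} = - \frac{36175}{-46 + \left(-46\right)^{2} - -17264} + \frac{36758133}{19104} = - \frac{36175}{-46 + 2116 + 17264} + 36758133 \cdot \frac{1}{19104} = - \frac{36175}{19334} + \frac{12252711}{6368} = \frac{118331776037}{61559456}$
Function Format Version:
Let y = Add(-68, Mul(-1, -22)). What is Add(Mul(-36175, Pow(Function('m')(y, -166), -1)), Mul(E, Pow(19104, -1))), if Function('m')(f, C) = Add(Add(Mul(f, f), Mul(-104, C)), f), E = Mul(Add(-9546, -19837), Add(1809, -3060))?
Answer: Rational(118331776037, 61559456) ≈ 1922.2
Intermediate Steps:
y = -46 (y = Add(-68, 22) = -46)
E = 36758133 (E = Mul(-29383, -1251) = 36758133)
Function('m')(f, C) = Add(f, Pow(f, 2), Mul(-104, C)) (Function('m')(f, C) = Add(Add(Pow(f, 2), Mul(-104, C)), f) = Add(f, Pow(f, 2), Mul(-104, C)))
Add(Mul(-36175, Pow(Function('m')(y, -166), -1)), Mul(E, Pow(19104, -1))) = Add(Mul(-36175, Pow(Add(-46, Pow(-46, 2), Mul(-104, -166)), -1)), Mul(36758133, Pow(19104, -1))) = Add(Mul(-36175, Pow(Add(-46, 2116, 17264), -1)), Mul(36758133, Rational(1, 19104))) = Add(Mul(-36175, Pow(19334, -1)), Rational(12252711, 6368)) = Add(Mul(-36175, Rational(1, 19334)), Rational(12252711, 6368)) = Add(Rational(-36175, 19334), Rational(12252711, 6368)) = Rational(118331776037, 61559456)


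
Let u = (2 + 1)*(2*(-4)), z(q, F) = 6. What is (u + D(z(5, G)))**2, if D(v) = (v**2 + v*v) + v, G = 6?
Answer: 2916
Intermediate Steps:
D(v) = v + 2*v**2 (D(v) = (v**2 + v**2) + v = 2*v**2 + v = v + 2*v**2)
u = -24 (u = 3*(-8) = -24)
(u + D(z(5, G)))**2 = (-24 + 6*(1 + 2*6))**2 = (-24 + 6*(1 + 12))**2 = (-24 + 6*13)**2 = (-24 + 78)**2 = 54**2 = 2916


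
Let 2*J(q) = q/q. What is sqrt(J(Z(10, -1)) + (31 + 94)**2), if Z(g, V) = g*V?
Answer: sqrt(62502)/2 ≈ 125.00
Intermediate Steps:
Z(g, V) = V*g
J(q) = 1/2 (J(q) = (q/q)/2 = (1/2)*1 = 1/2)
sqrt(J(Z(10, -1)) + (31 + 94)**2) = sqrt(1/2 + (31 + 94)**2) = sqrt(1/2 + 125**2) = sqrt(1/2 + 15625) = sqrt(31251/2) = sqrt(62502)/2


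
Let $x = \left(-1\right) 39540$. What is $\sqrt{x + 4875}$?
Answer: $i \sqrt{34665} \approx 186.19 i$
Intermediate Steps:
$x = -39540$
$\sqrt{x + 4875} = \sqrt{-39540 + 4875} = \sqrt{-34665} = i \sqrt{34665}$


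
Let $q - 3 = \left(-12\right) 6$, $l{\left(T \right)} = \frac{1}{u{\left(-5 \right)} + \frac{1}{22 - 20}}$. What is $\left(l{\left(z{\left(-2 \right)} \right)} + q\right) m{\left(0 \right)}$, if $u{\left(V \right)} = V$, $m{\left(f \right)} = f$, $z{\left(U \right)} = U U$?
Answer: $0$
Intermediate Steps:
$z{\left(U \right)} = U^{2}$
$l{\left(T \right)} = - \frac{2}{9}$ ($l{\left(T \right)} = \frac{1}{-5 + \frac{1}{22 - 20}} = \frac{1}{-5 + \frac{1}{2}} = \frac{1}{- \frac{9}{2}} = - \frac{2}{9}$)
$q = -69$ ($q = 3 - 72 = -69$)
$\left(l{\left(z{\left(-2 \right)} \right)} + q\right) m{\left(0 \right)} = \left(- \frac{2}{9} - 69\right) 0 = \left(- \frac{623}{9}\right) 0 = 0$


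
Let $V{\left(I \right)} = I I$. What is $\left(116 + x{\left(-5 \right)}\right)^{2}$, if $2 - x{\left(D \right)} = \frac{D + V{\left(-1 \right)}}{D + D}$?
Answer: $\frac{345744}{25} \approx 13830.0$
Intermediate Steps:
$V{\left(I \right)} = I^{2}$
$x{\left(D \right)} = 2 - \frac{1 + D}{2 D}$ ($x{\left(D \right)} = 2 - \frac{D + \left(-1\right)^{2}}{D + D} = 2 - \frac{D + 1}{2 D} = 2 - \left(1 + D\right) \frac{1}{2 D} = 2 - \frac{1 + D}{2 D}$)
$\left(116 + x{\left(-5 \right)}\right)^{2} = \left(116 + \frac{-1 + 3 \left(-5\right)}{2 \left(-5\right)}\right)^{2} = \left(116 + \frac{1}{2} \left(- \frac{1}{5}\right) \left(-1 - 15\right)\right)^{2} = \left(116 + \frac{1}{2} \left(- \frac{1}{5}\right) \left(-16\right)\right)^{2} = \left(116 + \frac{8}{5}\right)^{2} = \left(\frac{588}{5}\right)^{2} = \frac{345744}{25}$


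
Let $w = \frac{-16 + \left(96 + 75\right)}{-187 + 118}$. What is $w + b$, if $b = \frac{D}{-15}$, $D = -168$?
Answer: $\frac{3089}{345} \approx 8.9536$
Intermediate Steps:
$w = - \frac{155}{69}$ ($w = \frac{-16 + 171}{-69} = 155 \left(- \frac{1}{69}\right) = - \frac{155}{69} \approx -2.2464$)
$b = \frac{56}{5}$ ($b = - \frac{168}{-15} = \left(-168\right) \left(- \frac{1}{15}\right) = \frac{56}{5} \approx 11.2$)
$w + b = - \frac{155}{69} + \frac{56}{5} = \frac{3089}{345}$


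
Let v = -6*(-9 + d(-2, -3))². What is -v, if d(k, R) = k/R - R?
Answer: 512/3 ≈ 170.67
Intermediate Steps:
d(k, R) = -R + k/R
v = -512/3 (v = -6*(-9 + (-1*(-3) - 2/(-3)))² = -6*(-9 + (3 - 2*(-⅓)))² = -6*(-9 + (3 + ⅔))² = -6*(-9 + 11/3)² = -6*(-16/3)² = -6*256/9 = -512/3 ≈ -170.67)
-v = -1*(-512/3) = 512/3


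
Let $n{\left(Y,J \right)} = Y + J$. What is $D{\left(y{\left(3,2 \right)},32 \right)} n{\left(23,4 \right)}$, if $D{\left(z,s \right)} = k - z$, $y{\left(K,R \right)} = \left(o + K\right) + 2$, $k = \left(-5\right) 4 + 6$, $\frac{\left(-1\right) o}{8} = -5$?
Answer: $-1593$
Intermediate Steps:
$o = 40$ ($o = \left(-8\right) \left(-5\right) = 40$)
$k = -14$ ($k = -20 + 6 = -14$)
$y{\left(K,R \right)} = 42 + K$ ($y{\left(K,R \right)} = \left(40 + K\right) + 2 = 42 + K$)
$D{\left(z,s \right)} = -14 - z$
$n{\left(Y,J \right)} = J + Y$
$D{\left(y{\left(3,2 \right)},32 \right)} n{\left(23,4 \right)} = \left(-14 - \left(42 + 3\right)\right) \left(4 + 23\right) = \left(-14 - 45\right) 27 = \left(-59\right) 27 = -1593$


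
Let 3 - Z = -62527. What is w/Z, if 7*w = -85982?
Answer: -3307/16835 ≈ -0.19644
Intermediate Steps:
w = -85982/7 (w = (⅐)*(-85982) = -85982/7 ≈ -12283.)
Z = 62530 (Z = 3 - 1*(-62527) = 3 + 62527 = 62530)
w/Z = -85982/7/62530 = -85982/7*1/62530 = -3307/16835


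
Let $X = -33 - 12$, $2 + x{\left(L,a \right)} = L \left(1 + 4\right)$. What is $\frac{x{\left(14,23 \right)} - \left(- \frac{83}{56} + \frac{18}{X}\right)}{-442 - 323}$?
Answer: $- \frac{1151}{12600} \approx -0.091349$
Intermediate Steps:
$x{\left(L,a \right)} = -2 + 5 L$ ($x{\left(L,a \right)} = -2 + L \left(1 + 4\right) = -2 + L 5 = -2 + 5 L$)
$X = -45$
$\frac{x{\left(14,23 \right)} - \left(- \frac{83}{56} + \frac{18}{X}\right)}{-442 - 323} = \frac{\left(-2 + 5 \cdot 14\right) - \left(- \frac{83}{56} - \frac{2}{5}\right)}{-442 - 323} = \frac{\left(-2 + 70\right) - - \frac{527}{280}}{-765} = \left(68 + \left(\frac{83}{56} + \frac{2}{5}\right)\right) \left(- \frac{1}{765}\right) = \left(68 + \frac{527}{280}\right) \left(- \frac{1}{765}\right) = \frac{19567}{280} \left(- \frac{1}{765}\right) = - \frac{1151}{12600}$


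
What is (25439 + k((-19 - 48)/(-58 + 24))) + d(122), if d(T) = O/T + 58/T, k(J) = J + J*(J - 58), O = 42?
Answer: 1786267547/70516 ≈ 25331.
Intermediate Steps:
k(J) = J + J*(-58 + J)
d(T) = 100/T (d(T) = 42/T + 58/T = 100/T)
(25439 + k((-19 - 48)/(-58 + 24))) + d(122) = (25439 + ((-19 - 48)/(-58 + 24))*(-57 + (-19 - 48)/(-58 + 24))) + 100/122 = (25439 + (-67/(-34))*(-57 - 67/(-34))) + 100*(1/122) = (25439 + (-67*(-1/34))*(-57 - 67*(-1/34))) + 50/61 = (25439 + 67*(-57 + 67/34)/34) + 50/61 = (25439 + (67/34)*(-1871/34)) + 50/61 = (25439 - 125357/1156) + 50/61 = 29282127/1156 + 50/61 = 1786267547/70516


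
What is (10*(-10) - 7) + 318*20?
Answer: 6253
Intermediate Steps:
(10*(-10) - 7) + 318*20 = (-100 - 7) + 6360 = -107 + 6360 = 6253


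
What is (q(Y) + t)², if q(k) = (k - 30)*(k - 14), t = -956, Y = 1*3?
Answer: 434281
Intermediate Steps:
Y = 3
q(k) = (-30 + k)*(-14 + k)
(q(Y) + t)² = ((420 + 3² - 44*3) - 956)² = ((420 + 9 - 132) - 956)² = (297 - 956)² = (-659)² = 434281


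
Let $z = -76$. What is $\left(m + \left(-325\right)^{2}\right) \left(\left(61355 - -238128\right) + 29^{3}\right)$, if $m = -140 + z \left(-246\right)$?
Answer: $40218748832$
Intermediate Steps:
$m = 18556$ ($m = -140 - -18696 = -140 + 18696 = 18556$)
$\left(m + \left(-325\right)^{2}\right) \left(\left(61355 - -238128\right) + 29^{3}\right) = \left(18556 + \left(-325\right)^{2}\right) \left(\left(61355 - -238128\right) + 29^{3}\right) = \left(18556 + 105625\right) \left(\left(61355 + 238128\right) + 24389\right) = 124181 \left(299483 + 24389\right) = 124181 \cdot 323872 = 40218748832$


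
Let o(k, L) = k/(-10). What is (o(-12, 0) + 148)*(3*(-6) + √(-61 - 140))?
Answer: -13428/5 + 746*I*√201/5 ≈ -2685.6 + 2115.3*I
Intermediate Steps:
o(k, L) = -k/10 (o(k, L) = k*(-⅒) = -k/10)
(o(-12, 0) + 148)*(3*(-6) + √(-61 - 140)) = (-⅒*(-12) + 148)*(3*(-6) + √(-61 - 140)) = (6/5 + 148)*(-18 + √(-201)) = 746*(-18 + I*√201)/5 = -13428/5 + 746*I*√201/5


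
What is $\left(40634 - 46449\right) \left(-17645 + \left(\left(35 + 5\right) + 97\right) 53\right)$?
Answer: $60382960$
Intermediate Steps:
$\left(40634 - 46449\right) \left(-17645 + \left(\left(35 + 5\right) + 97\right) 53\right) = - 5815 \left(-17645 + \left(40 + 97\right) 53\right) = - 5815 \left(-17645 + 137 \cdot 53\right) = - 5815 \left(-17645 + 7261\right) = \left(-5815\right) \left(-10384\right) = 60382960$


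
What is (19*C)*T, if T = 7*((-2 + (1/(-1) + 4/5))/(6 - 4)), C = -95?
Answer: 27797/2 ≈ 13899.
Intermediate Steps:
T = -77/10 (T = 7*((-2 + (1*(-1) + 4*(⅕)))/2) = 7*((-2 + (-1 + ⅘))*(½)) = 7*((-2 - ⅕)*(½)) = 7*(-11/5*½) = 7*(-11/10) = -77/10 ≈ -7.7000)
(19*C)*T = (19*(-95))*(-77/10) = -1805*(-77/10) = 27797/2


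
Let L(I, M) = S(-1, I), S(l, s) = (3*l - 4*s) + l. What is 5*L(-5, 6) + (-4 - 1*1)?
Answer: 75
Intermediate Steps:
S(l, s) = -4*s + 4*l (S(l, s) = (-4*s + 3*l) + l = -4*s + 4*l)
L(I, M) = -4 - 4*I (L(I, M) = -4*I + 4*(-1) = -4*I - 4 = -4 - 4*I)
5*L(-5, 6) + (-4 - 1*1) = 5*(-4 - 4*(-5)) + (-4 - 1*1) = 5*(-4 + 20) + (-4 - 1) = 5*16 - 5 = 80 - 5 = 75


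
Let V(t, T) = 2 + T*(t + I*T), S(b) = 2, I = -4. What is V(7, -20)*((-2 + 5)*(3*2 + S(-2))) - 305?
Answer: -42017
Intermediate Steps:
V(t, T) = 2 + T*(t - 4*T)
V(7, -20)*((-2 + 5)*(3*2 + S(-2))) - 305 = (2 - 4*(-20)**2 - 20*7)*((-2 + 5)*(3*2 + 2)) - 305 = (2 - 4*400 - 140)*(3*(6 + 2)) - 305 = (2 - 1600 - 140)*(3*8) - 305 = -1738*24 - 305 = -41712 - 305 = -42017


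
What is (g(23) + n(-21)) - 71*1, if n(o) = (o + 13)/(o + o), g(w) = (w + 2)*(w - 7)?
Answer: 6913/21 ≈ 329.19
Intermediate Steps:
g(w) = (-7 + w)*(2 + w) (g(w) = (2 + w)*(-7 + w) = (-7 + w)*(2 + w))
n(o) = (13 + o)/(2*o) (n(o) = (13 + o)/((2*o)) = (13 + o)*(1/(2*o)) = (13 + o)/(2*o))
(g(23) + n(-21)) - 71*1 = ((-14 + 23² - 5*23) + (½)*(13 - 21)/(-21)) - 71*1 = ((-14 + 529 - 115) + (½)*(-1/21)*(-8)) - 71 = (400 + 4/21) - 71 = 8404/21 - 71 = 6913/21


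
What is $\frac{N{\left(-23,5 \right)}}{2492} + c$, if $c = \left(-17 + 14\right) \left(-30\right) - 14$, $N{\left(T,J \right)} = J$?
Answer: $\frac{189397}{2492} \approx 76.002$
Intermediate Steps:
$c = 76$ ($c = \left(-3\right) \left(-30\right) - 14 = 90 - 14 = 76$)
$\frac{N{\left(-23,5 \right)}}{2492} + c = \frac{5}{2492} + 76 = \frac{189397}{2492}$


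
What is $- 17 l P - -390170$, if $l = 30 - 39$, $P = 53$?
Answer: $398279$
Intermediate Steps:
$l = -9$ ($l = 30 - 39 = -9$)
$- 17 l P - -390170 = \left(-17\right) \left(-9\right) 53 - -390170 = 153 \cdot 53 + 390170 = 8109 + 390170 = 398279$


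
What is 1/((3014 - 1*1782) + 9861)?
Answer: 1/11093 ≈ 9.0147e-5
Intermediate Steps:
1/((3014 - 1*1782) + 9861) = 1/((3014 - 1782) + 9861) = 1/(1232 + 9861) = 1/11093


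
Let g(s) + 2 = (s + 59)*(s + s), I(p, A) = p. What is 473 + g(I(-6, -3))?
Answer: -165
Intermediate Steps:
g(s) = -2 + 2*s*(59 + s) (g(s) = -2 + (s + 59)*(s + s) = -2 + (59 + s)*(2*s) = -2 + 2*s*(59 + s))
473 + g(I(-6, -3)) = 473 + (-2 + 2*(-6)² + 118*(-6)) = 473 + (-2 + 2*36 - 708) = 473 + (-2 + 72 - 708) = 473 - 638 = -165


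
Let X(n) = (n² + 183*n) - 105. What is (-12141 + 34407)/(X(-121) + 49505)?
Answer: 3711/6983 ≈ 0.53143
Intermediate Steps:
X(n) = -105 + n² + 183*n
(-12141 + 34407)/(X(-121) + 49505) = (-12141 + 34407)/((-105 + (-121)² + 183*(-121)) + 49505) = 22266/((-105 + 14641 - 22143) + 49505) = 22266/(-7607 + 49505) = 22266/41898 = 22266*(1/41898) = 3711/6983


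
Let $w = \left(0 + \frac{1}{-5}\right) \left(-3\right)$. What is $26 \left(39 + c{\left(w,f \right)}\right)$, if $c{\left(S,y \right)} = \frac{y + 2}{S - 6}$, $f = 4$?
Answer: $\frac{8866}{9} \approx 985.11$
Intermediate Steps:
$w = \frac{3}{5}$ ($w = \left(0 - \frac{1}{5}\right) \left(-3\right) = \left(- \frac{1}{5}\right) \left(-3\right) = \frac{3}{5} \approx 0.6$)
$c{\left(S,y \right)} = \frac{2 + y}{-6 + S}$
$26 \left(39 + c{\left(w,f \right)}\right) = 26 \left(39 + \frac{2 + 4}{-6 + \frac{3}{5}}\right) = 26 \left(39 + \frac{1}{- \frac{27}{5}} \cdot 6\right) = 26 \left(39 - \frac{10}{9}\right) = 26 \cdot \frac{341}{9} = \frac{8866}{9}$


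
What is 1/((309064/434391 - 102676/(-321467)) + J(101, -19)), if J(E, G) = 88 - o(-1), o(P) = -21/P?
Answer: 139642371597/9499994304203 ≈ 0.014699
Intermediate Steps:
J(E, G) = 67 (J(E, G) = 88 - (-21)/(-1) = 88 - (-21)*(-1) = 88 - 1*21 = 88 - 21 = 67)
1/((309064/434391 - 102676/(-321467)) + J(101, -19)) = 1/((309064/434391 - 102676/(-321467)) + 67) = 1/((309064*(1/434391) - 102676*(-1/321467)) + 67) = 1/((309064/434391 + 102676/321467) + 67) = 1/(143955407204/139642371597 + 67) = 1/(9499994304203/139642371597) = 139642371597/9499994304203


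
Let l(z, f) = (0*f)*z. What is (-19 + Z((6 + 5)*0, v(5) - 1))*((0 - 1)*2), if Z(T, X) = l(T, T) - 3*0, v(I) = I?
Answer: 38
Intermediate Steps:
l(z, f) = 0 (l(z, f) = 0*z = 0)
Z(T, X) = 0 (Z(T, X) = 0 - 3*0 = 0 - 1*0 = 0 + 0 = 0)
(-19 + Z((6 + 5)*0, v(5) - 1))*((0 - 1)*2) = (-19 + 0)*((0 - 1)*2) = -(-19)*2 = -19*(-2) = 38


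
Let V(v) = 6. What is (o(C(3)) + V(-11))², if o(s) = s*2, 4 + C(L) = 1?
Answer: 0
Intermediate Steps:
C(L) = -3 (C(L) = -4 + 1 = -3)
o(s) = 2*s
(o(C(3)) + V(-11))² = (2*(-3) + 6)² = (-6 + 6)² = 0² = 0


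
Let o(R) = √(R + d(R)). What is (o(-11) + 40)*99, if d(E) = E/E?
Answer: 3960 + 99*I*√10 ≈ 3960.0 + 313.07*I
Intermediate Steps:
d(E) = 1
o(R) = √(1 + R) (o(R) = √(R + 1) = √(1 + R))
(o(-11) + 40)*99 = (√(1 - 11) + 40)*99 = (√(-10) + 40)*99 = (I*√10 + 40)*99 = (40 + I*√10)*99 = 3960 + 99*I*√10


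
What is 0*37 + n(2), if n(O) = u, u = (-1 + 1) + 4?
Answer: 4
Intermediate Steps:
u = 4 (u = 0 + 4 = 4)
n(O) = 4
0*37 + n(2) = 0*37 + 4 = 0 + 4 = 4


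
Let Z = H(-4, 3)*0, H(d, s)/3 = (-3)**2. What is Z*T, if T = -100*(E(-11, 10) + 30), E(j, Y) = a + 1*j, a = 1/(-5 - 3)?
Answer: 0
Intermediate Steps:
H(d, s) = 27 (H(d, s) = 3*(-3)**2 = 3*9 = 27)
a = -1/8 (a = 1/(-8) = -1/8 ≈ -0.12500)
E(j, Y) = -1/8 + j (E(j, Y) = -1/8 + 1*j = -1/8 + j)
T = -3775/2 (T = -100*((-1/8 - 11) + 30) = -100*(-89/8 + 30) = -100*151/8 = -3775/2 ≈ -1887.5)
Z = 0 (Z = 27*0 = 0)
Z*T = 0*(-3775/2) = 0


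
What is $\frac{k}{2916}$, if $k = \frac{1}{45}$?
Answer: $\frac{1}{131220} \approx 7.6208 \cdot 10^{-6}$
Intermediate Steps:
$k = \frac{1}{45} \approx 0.022222$
$\frac{k}{2916} = \frac{1}{45 \cdot 2916} = \frac{1}{45} \cdot \frac{1}{2916} = \frac{1}{131220}$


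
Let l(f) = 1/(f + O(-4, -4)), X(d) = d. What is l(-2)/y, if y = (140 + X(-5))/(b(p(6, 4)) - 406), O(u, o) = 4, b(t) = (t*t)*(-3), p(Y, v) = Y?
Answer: -257/135 ≈ -1.9037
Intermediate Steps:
b(t) = -3*t² (b(t) = t²*(-3) = -3*t²)
l(f) = 1/(4 + f) (l(f) = 1/(f + 4) = 1/(4 + f))
y = -135/514 (y = (140 - 5)/(-3*6² - 406) = 135/(-3*36 - 406) = 135/(-108 - 406) = 135/(-514) = 135*(-1/514) = -135/514 ≈ -0.26265)
l(-2)/y = 1/((4 - 2)*(-135/514)) = -514/135/2 = (½)*(-514/135) = -257/135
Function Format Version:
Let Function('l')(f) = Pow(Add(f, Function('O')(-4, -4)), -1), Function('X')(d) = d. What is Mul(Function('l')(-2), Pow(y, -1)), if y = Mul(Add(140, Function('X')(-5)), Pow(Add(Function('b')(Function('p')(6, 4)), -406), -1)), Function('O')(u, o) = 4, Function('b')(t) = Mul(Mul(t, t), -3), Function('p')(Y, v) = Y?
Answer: Rational(-257, 135) ≈ -1.9037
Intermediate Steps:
Function('b')(t) = Mul(-3, Pow(t, 2)) (Function('b')(t) = Mul(Pow(t, 2), -3) = Mul(-3, Pow(t, 2)))
Function('l')(f) = Pow(Add(4, f), -1) (Function('l')(f) = Pow(Add(f, 4), -1) = Pow(Add(4, f), -1))
y = Rational(-135, 514) (y = Mul(Add(140, -5), Pow(Add(Mul(-3, Pow(6, 2)), -406), -1)) = Mul(135, Pow(Add(Mul(-3, 36), -406), -1)) = Mul(135, Pow(Add(-108, -406), -1)) = Mul(135, Pow(-514, -1)) = Mul(135, Rational(-1, 514)) = Rational(-135, 514) ≈ -0.26265)
Mul(Function('l')(-2), Pow(y, -1)) = Mul(Pow(Add(4, -2), -1), Pow(Rational(-135, 514), -1)) = Mul(Pow(2, -1), Rational(-514, 135)) = Mul(Rational(1, 2), Rational(-514, 135)) = Rational(-257, 135)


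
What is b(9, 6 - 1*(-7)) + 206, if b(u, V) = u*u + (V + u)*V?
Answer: 573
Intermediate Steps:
b(u, V) = u² + V*(V + u)
b(9, 6 - 1*(-7)) + 206 = ((6 - 1*(-7))² + 9² + (6 - 1*(-7))*9) + 206 = ((6 + 7)² + 81 + (6 + 7)*9) + 206 = (13² + 81 + 13*9) + 206 = (169 + 81 + 117) + 206 = 367 + 206 = 573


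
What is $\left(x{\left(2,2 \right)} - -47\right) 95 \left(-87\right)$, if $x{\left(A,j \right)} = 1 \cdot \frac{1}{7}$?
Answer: $- \frac{2727450}{7} \approx -3.8964 \cdot 10^{5}$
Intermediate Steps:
$x{\left(A,j \right)} = \frac{1}{7}$ ($x{\left(A,j \right)} = 1 \cdot \frac{1}{7} = \frac{1}{7}$)
$\left(x{\left(2,2 \right)} - -47\right) 95 \left(-87\right) = \left(\frac{1}{7} - -47\right) 95 \left(-87\right) = \left(\frac{1}{7} + 47\right) 95 \left(-87\right) = \frac{330}{7} \cdot 95 \left(-87\right) = \frac{31350}{7} \left(-87\right) = - \frac{2727450}{7}$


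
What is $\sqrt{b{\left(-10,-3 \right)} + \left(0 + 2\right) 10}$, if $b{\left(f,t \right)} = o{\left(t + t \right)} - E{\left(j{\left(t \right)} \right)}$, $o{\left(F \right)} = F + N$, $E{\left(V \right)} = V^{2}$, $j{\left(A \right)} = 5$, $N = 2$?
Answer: $3 i \approx 3.0 i$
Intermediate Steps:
$o{\left(F \right)} = 2 + F$ ($o{\left(F \right)} = F + 2 = 2 + F$)
$b{\left(f,t \right)} = -23 + 2 t$ ($b{\left(f,t \right)} = \left(2 + \left(t + t\right)\right) - 5^{2} = \left(2 + 2 t\right) - 25 = -23 + 2 t$)
$\sqrt{b{\left(-10,-3 \right)} + \left(0 + 2\right) 10} = \sqrt{\left(-23 + 2 \left(-3\right)\right) + \left(0 + 2\right) 10} = \sqrt{\left(-23 - 6\right) + 2 \cdot 10} = \sqrt{-29 + 20} = \sqrt{-9} = 3 i$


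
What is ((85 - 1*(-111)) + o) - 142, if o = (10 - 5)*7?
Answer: 89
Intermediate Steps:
o = 35 (o = 5*7 = 35)
((85 - 1*(-111)) + o) - 142 = ((85 - 1*(-111)) + 35) - 142 = ((85 + 111) + 35) - 142 = (196 + 35) - 142 = 231 - 142 = 89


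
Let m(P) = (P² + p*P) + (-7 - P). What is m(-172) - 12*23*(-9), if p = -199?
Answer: 66461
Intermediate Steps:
m(P) = -7 + P² - 200*P (m(P) = (P² - 199*P) + (-7 - P) = -7 + P² - 200*P)
m(-172) - 12*23*(-9) = (-7 + (-172)² - 200*(-172)) - 12*23*(-9) = (-7 + 29584 + 34400) - 276*(-9) = 63977 - 1*(-2484) = 63977 + 2484 = 66461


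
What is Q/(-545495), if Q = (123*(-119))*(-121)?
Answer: -1771077/545495 ≈ -3.2467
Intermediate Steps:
Q = 1771077 (Q = -14637*(-121) = 1771077)
Q/(-545495) = 1771077/(-545495) = 1771077*(-1/545495) = -1771077/545495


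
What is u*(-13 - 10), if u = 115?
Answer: -2645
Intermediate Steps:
u*(-13 - 10) = 115*(-13 - 10) = 115*(-23) = -2645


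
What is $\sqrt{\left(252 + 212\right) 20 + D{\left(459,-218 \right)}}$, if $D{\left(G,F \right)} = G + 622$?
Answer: $\sqrt{10361} \approx 101.79$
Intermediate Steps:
$D{\left(G,F \right)} = 622 + G$
$\sqrt{\left(252 + 212\right) 20 + D{\left(459,-218 \right)}} = \sqrt{\left(252 + 212\right) 20 + \left(622 + 459\right)} = \sqrt{464 \cdot 20 + 1081} = \sqrt{9280 + 1081} = \sqrt{10361}$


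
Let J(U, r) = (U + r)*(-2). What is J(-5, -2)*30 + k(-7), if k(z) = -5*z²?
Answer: 175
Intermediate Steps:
J(U, r) = -2*U - 2*r
J(-5, -2)*30 + k(-7) = (-2*(-5) - 2*(-2))*30 - 5*(-7)² = (10 + 4)*30 - 5*49 = 14*30 - 245 = 420 - 245 = 175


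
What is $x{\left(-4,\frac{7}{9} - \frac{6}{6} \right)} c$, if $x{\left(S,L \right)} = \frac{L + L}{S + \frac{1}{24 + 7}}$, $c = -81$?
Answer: $- \frac{372}{41} \approx -9.0732$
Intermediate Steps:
$x{\left(S,L \right)} = \frac{2 L}{\frac{1}{31} + S}$ ($x{\left(S,L \right)} = \frac{2 L}{S + \frac{1}{31}} = \frac{2 L}{\frac{1}{31} + S}$)
$x{\left(-4,\frac{7}{9} - \frac{6}{6} \right)} c = \frac{62 \left(\frac{7}{9} - \frac{6}{6}\right)}{1 + 31 \left(-4\right)} \left(-81\right) = \frac{62 \left(7 \cdot \frac{1}{9} - 1\right)}{1 - 124} \left(-81\right) = \frac{62 \left(\frac{7}{9} - 1\right)}{-123} \left(-81\right) = 62 \left(- \frac{2}{9}\right) \left(- \frac{1}{123}\right) \left(-81\right) = \frac{124}{1107} \left(-81\right) = - \frac{372}{41}$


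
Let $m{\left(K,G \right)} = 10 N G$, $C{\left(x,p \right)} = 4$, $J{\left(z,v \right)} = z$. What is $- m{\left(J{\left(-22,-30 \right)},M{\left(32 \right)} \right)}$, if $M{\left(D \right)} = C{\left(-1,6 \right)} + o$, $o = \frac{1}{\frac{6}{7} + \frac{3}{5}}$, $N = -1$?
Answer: $\frac{2390}{51} \approx 46.863$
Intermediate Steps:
$o = \frac{35}{51}$ ($o = \frac{1}{6 \cdot \frac{1}{7} + 3 \cdot \frac{1}{5}} = \frac{1}{\frac{6}{7} + \frac{3}{5}} = \frac{1}{\frac{51}{35}} = \frac{35}{51} \approx 0.68627$)
$M{\left(D \right)} = \frac{239}{51}$ ($M{\left(D \right)} = 4 + \frac{35}{51} = \frac{239}{51}$)
$m{\left(K,G \right)} = - 10 G$ ($m{\left(K,G \right)} = 10 \left(-1\right) G = - 10 G$)
$- m{\left(J{\left(-22,-30 \right)},M{\left(32 \right)} \right)} = - \frac{\left(-10\right) 239}{51} = \left(-1\right) \left(- \frac{2390}{51}\right) = \frac{2390}{51}$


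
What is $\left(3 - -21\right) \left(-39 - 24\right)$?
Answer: $-1512$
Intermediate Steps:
$\left(3 - -21\right) \left(-39 - 24\right) = \left(3 + 21\right) \left(-63\right) = 24 \left(-63\right) = -1512$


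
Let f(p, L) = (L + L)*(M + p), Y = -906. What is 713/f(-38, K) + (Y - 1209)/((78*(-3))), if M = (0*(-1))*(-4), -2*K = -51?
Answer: 109223/12597 ≈ 8.6706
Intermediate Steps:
K = 51/2 (K = -1/2*(-51) = 51/2 ≈ 25.500)
M = 0 (M = 0*(-4) = 0)
f(p, L) = 2*L*p (f(p, L) = (L + L)*(0 + p) = (2*L)*p = 2*L*p)
713/f(-38, K) + (Y - 1209)/((78*(-3))) = 713/((2*(51/2)*(-38))) + (-906 - 1209)/((78*(-3))) = 713/(-1938) - 2115/(-234) = 713*(-1/1938) - 2115*(-1/234) = -713/1938 + 235/26 = 109223/12597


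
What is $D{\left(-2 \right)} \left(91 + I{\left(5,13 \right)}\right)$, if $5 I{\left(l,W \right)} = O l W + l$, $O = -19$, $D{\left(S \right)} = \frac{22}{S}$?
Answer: $1705$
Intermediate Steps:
$I{\left(l,W \right)} = \frac{l}{5} - \frac{19 W l}{5}$ ($I{\left(l,W \right)} = \frac{- 19 l W + l}{5} = \frac{- 19 W l + l}{5} = \frac{l - 19 W l}{5} = \frac{l}{5} - \frac{19 W l}{5}$)
$D{\left(-2 \right)} \left(91 + I{\left(5,13 \right)}\right) = \frac{22}{-2} \left(91 + \frac{1}{5} \cdot 5 \left(1 - 247\right)\right) = 22 \left(- \frac{1}{2}\right) \left(91 + \frac{1}{5} \cdot 5 \left(1 - 247\right)\right) = - 11 \left(91 + \frac{1}{5} \cdot 5 \left(-246\right)\right) = - 11 \left(91 - 246\right) = \left(-11\right) \left(-155\right) = 1705$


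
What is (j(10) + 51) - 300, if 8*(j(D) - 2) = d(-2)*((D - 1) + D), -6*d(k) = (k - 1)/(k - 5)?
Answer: -27683/112 ≈ -247.17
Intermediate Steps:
d(k) = -(-1 + k)/(6*(-5 + k)) (d(k) = -(k - 1)/(6*(k - 5)) = -(-1 + k)/(6*(-5 + k)))
j(D) = 225/112 - D/56 (j(D) = 2 + (((1 - 1*(-2))/(6*(-5 - 2)))*((D - 1) + D))/8 = 2 + (((⅙)*(1 + 2)/(-7))*((-1 + D) + D))/8 = 2 + (((⅙)*(-⅐)*3)*(-1 + 2*D))/8 = 2 + (-(-1 + 2*D)/14)/8 = 2 + (1/14 - D/7)/8 = 2 + (1/112 - D/56) = 225/112 - D/56)
(j(10) + 51) - 300 = ((225/112 - 1/56*10) + 51) - 300 = ((225/112 - 5/28) + 51) - 300 = (205/112 + 51) - 300 = 5917/112 - 300 = -27683/112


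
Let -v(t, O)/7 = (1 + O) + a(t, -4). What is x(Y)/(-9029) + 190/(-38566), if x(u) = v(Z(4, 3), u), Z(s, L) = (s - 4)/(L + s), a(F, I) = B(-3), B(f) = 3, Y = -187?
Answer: -25559278/174106207 ≈ -0.14680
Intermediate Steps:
a(F, I) = 3
Z(s, L) = (-4 + s)/(L + s)
v(t, O) = -28 - 7*O (v(t, O) = -7*((1 + O) + 3) = -7*(4 + O) = -28 - 7*O)
x(u) = -28 - 7*u
x(Y)/(-9029) + 190/(-38566) = (-28 - 7*(-187))/(-9029) + 190/(-38566) = (-28 + 1309)*(-1/9029) + 190*(-1/38566) = 1281*(-1/9029) - 95/19283 = -1281/9029 - 95/19283 = -25559278/174106207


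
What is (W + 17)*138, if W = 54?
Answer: 9798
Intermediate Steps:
(W + 17)*138 = (54 + 17)*138 = 71*138 = 9798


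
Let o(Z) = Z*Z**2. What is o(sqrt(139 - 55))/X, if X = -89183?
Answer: -168*sqrt(21)/89183 ≈ -0.0086325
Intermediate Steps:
o(Z) = Z**3
o(sqrt(139 - 55))/X = (sqrt(139 - 55))**3/(-89183) = (sqrt(84))**3*(-1/89183) = (2*sqrt(21))**3*(-1/89183) = (168*sqrt(21))*(-1/89183) = -168*sqrt(21)/89183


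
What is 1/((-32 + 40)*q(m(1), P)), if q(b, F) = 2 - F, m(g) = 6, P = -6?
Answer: 1/64 ≈ 0.015625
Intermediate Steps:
1/((-32 + 40)*q(m(1), P)) = 1/((-32 + 40)*(2 - 1*(-6))) = 1/(8*(2 + 6)) = 1/(8*8) = 1/64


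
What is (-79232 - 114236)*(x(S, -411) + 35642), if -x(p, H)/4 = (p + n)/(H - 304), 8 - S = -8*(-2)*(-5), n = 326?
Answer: -448242245368/65 ≈ -6.8960e+9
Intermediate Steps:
S = 88 (S = 8 - (-8*(-2))*(-5) = 8 - 16*(-5) = 8 - 1*(-80) = 8 + 80 = 88)
x(p, H) = -4*(326 + p)/(-304 + H) (x(p, H) = -4*(p + 326)/(H - 304) = -4*(326 + p)/(-304 + H))
(-79232 - 114236)*(x(S, -411) + 35642) = (-79232 - 114236)*(4*(-326 - 1*88)/(-304 - 411) + 35642) = -193468*(4*(-326 - 88)/(-715) + 35642) = -193468*(4*(-1/715)*(-414) + 35642) = -193468*(1656/715 + 35642) = -193468*25485686/715 = -448242245368/65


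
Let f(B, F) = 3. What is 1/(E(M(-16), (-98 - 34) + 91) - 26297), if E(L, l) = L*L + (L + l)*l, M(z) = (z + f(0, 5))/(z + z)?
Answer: -1024/25223671 ≈ -4.0597e-5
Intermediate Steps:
M(z) = (3 + z)/(2*z) (M(z) = (z + 3)/(z + z) = (3 + z)/((2*z)) = (3 + z)*(1/(2*z)) = (3 + z)/(2*z))
E(L, l) = L² + l*(L + l)
1/(E(M(-16), (-98 - 34) + 91) - 26297) = 1/((((½)*(3 - 16)/(-16))² + ((-98 - 34) + 91)² + ((½)*(3 - 16)/(-16))*((-98 - 34) + 91)) - 26297) = 1/((((½)*(-1/16)*(-13))² + (-132 + 91)² + ((½)*(-1/16)*(-13))*(-132 + 91)) - 26297) = 1/(((13/32)² + (-41)² + (13/32)*(-41)) - 26297) = 1/((169/1024 + 1681 - 533/32) - 26297) = 1/(1704457/1024 - 26297) = 1/(-25223671/1024) = -1024/25223671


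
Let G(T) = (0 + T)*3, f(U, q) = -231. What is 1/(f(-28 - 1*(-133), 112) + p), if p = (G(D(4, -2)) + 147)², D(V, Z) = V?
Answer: 1/25050 ≈ 3.9920e-5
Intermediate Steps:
G(T) = 3*T (G(T) = T*3 = 3*T)
p = 25281 (p = (3*4 + 147)² = (12 + 147)² = 159² = 25281)
1/(f(-28 - 1*(-133), 112) + p) = 1/(-231 + 25281) = 1/25050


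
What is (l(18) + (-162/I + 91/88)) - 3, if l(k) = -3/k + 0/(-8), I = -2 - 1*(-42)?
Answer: -8161/1320 ≈ -6.1826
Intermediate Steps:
I = 40 (I = -2 + 42 = 40)
l(k) = -3/k (l(k) = -3/k + 0*(-⅛) = -3/k + 0 = -3/k)
(l(18) + (-162/I + 91/88)) - 3 = (-3/18 + (-162/40 + 91/88)) - 3 = (-3*1/18 + (-162*1/40 + 91*(1/88))) - 3 = (-⅙ + (-81/20 + 91/88)) - 3 = (-⅙ - 1327/440) - 3 = -4201/1320 - 3 = -8161/1320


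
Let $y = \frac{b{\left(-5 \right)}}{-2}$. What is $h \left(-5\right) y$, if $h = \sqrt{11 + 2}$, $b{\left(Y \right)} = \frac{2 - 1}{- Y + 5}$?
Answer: $\frac{\sqrt{13}}{4} \approx 0.90139$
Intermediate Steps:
$b{\left(Y \right)} = \frac{1}{5 - Y}$ ($b{\left(Y \right)} = 1 \frac{1}{5 - Y} = \frac{1}{5 - Y}$)
$h = \sqrt{13} \approx 3.6056$
$y = - \frac{1}{20}$ ($y = \frac{\left(-1\right) \frac{1}{-5 - 5}}{-2} = - \frac{1}{-10} \left(- \frac{1}{2}\right) = \left(-1\right) \left(- \frac{1}{10}\right) \left(- \frac{1}{2}\right) = \frac{1}{10} \left(- \frac{1}{2}\right) = - \frac{1}{20} \approx -0.05$)
$h \left(-5\right) y = \sqrt{13} \left(-5\right) \left(- \frac{1}{20}\right) = - 5 \sqrt{13} \left(- \frac{1}{20}\right) = \frac{\sqrt{13}}{4}$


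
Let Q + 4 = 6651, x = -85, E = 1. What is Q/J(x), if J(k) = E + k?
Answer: -6647/84 ≈ -79.131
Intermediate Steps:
J(k) = 1 + k
Q = 6647 (Q = -4 + 6651 = 6647)
Q/J(x) = 6647/(1 - 85) = 6647/(-84) = 6647*(-1/84) = -6647/84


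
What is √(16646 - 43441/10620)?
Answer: √52137438305/1770 ≈ 129.00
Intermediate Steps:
√(16646 - 43441/10620) = √(176737079/10620) = √52137438305/1770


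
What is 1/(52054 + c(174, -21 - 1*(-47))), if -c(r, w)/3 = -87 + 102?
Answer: 1/52009 ≈ 1.9227e-5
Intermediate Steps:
c(r, w) = -45 (c(r, w) = -3*(-87 + 102) = -3*15 = -45)
1/(52054 + c(174, -21 - 1*(-47))) = 1/(52054 - 45) = 1/52009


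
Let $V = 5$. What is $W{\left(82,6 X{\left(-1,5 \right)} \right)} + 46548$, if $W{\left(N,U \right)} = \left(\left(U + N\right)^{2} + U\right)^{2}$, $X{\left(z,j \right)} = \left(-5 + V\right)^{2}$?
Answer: $45258724$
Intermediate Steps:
$X{\left(z,j \right)} = 0$ ($X{\left(z,j \right)} = \left(-5 + 5\right)^{2} = 0^{2} = 0$)
$W{\left(N,U \right)} = \left(U + \left(N + U\right)^{2}\right)^{2}$ ($W{\left(N,U \right)} = \left(\left(N + U\right)^{2} + U\right)^{2} = \left(U + \left(N + U\right)^{2}\right)^{2}$)
$W{\left(82,6 X{\left(-1,5 \right)} \right)} + 46548 = \left(6 \cdot 0 + \left(82 + 6 \cdot 0\right)^{2}\right)^{2} + 46548 = \left(0 + \left(82 + 0\right)^{2}\right)^{2} + 46548 = \left(0 + 82^{2}\right)^{2} + 46548 = \left(0 + 6724\right)^{2} + 46548 = 6724^{2} + 46548 = 45212176 + 46548 = 45258724$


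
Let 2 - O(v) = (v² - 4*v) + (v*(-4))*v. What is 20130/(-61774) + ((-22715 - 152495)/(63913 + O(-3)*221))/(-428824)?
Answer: -435919392379/1337753775688 ≈ -0.32586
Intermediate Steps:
O(v) = 2 + 3*v² + 4*v (O(v) = 2 - ((v² - 4*v) + (v*(-4))*v) = 2 - ((v² - 4*v) + (-4*v)*v) = 2 - ((v² - 4*v) - 4*v²) = 2 - (-4*v - 3*v²) = 2 + (3*v² + 4*v) = 2 + 3*v² + 4*v)
20130/(-61774) + ((-22715 - 152495)/(63913 + O(-3)*221))/(-428824) = 20130/(-61774) + ((-22715 - 152495)/(63913 + (2 + 3*(-3)² + 4*(-3))*221))/(-428824) = 20130*(-1/61774) - 175210/(63913 + (2 + 3*9 - 12)*221)*(-1/428824) = -10065/30887 - 175210/(63913 + (2 + 27 - 12)*221)*(-1/428824) = -10065/30887 - 175210/(63913 + 17*221)*(-1/428824) = -10065/30887 - 175210/(63913 + 3757)*(-1/428824) = -10065/30887 - 175210/67670*(-1/428824) = -10065/30887 - 175210*1/67670*(-1/428824) = -10065/30887 - 17521/6767*(-1/428824) = -10065/30887 + 17521/2901852008 = -435919392379/1337753775688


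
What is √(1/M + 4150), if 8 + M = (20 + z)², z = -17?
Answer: √4151 ≈ 64.428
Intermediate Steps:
M = 1 (M = -8 + (20 - 17)² = -8 + 3² = -8 + 9 = 1)
√(1/M + 4150) = √(1/1 + 4150) = √(1 + 4150) = √4151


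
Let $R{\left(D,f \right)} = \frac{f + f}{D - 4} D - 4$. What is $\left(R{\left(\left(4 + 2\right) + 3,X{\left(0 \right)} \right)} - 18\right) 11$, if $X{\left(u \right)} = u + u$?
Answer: $-242$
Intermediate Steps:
$X{\left(u \right)} = 2 u$
$R{\left(D,f \right)} = -4 + \frac{2 D f}{-4 + D}$ ($R{\left(D,f \right)} = \frac{2 f}{-4 + D} D - 4 = \frac{2 D f}{-4 + D} - 4 = -4 + \frac{2 D f}{-4 + D}$)
$\left(R{\left(\left(4 + 2\right) + 3,X{\left(0 \right)} \right)} - 18\right) 11 = \left(\frac{2 \left(8 - 2 \left(\left(4 + 2\right) + 3\right) + \left(\left(4 + 2\right) + 3\right) 2 \cdot 0\right)}{-4 + \left(\left(4 + 2\right) + 3\right)} - 18\right) 11 = \left(\frac{2 \left(8 - 2 \left(6 + 3\right) + \left(6 + 3\right) 0\right)}{-4 + \left(6 + 3\right)} - 18\right) 11 = \left(\frac{2 \left(8 - 18 + 9 \cdot 0\right)}{-4 + 9} - 18\right) 11 = \left(\frac{2 \left(8 - 18 + 0\right)}{5} - 18\right) 11 = \left(2 \cdot \frac{1}{5} \left(-10\right) - 18\right) 11 = \left(-4 - 18\right) 11 = \left(-22\right) 11 = -242$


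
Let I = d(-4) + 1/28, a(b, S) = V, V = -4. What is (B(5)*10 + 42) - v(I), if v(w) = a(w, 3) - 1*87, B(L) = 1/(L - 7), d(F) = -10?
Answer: 128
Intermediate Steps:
B(L) = 1/(-7 + L)
a(b, S) = -4
I = -279/28 (I = -10 + 1/28 = -279/28 ≈ -9.9643)
v(w) = -91 (v(w) = -4 - 1*87 = -4 - 87 = -91)
(B(5)*10 + 42) - v(I) = (10/(-7 + 5) + 42) - 1*(-91) = (10/(-2) + 42) + 91 = (-½*10 + 42) + 91 = (-5 + 42) + 91 = 37 + 91 = 128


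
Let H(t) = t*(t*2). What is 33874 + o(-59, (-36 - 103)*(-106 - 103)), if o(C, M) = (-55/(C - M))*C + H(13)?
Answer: 199181615/5822 ≈ 34212.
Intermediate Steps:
H(t) = 2*t**2 (H(t) = t*(2*t) = 2*t**2)
o(C, M) = 338 - 55*C/(C - M) (o(C, M) = (-55/(C - M))*C + 2*13**2 = -55*C/(C - M) + 2*169 = -55*C/(C - M) + 338 = 338 - 55*C/(C - M))
33874 + o(-59, (-36 - 103)*(-106 - 103)) = 33874 + (-338*(-36 - 103)*(-106 - 103) + 283*(-59))/(-59 - (-36 - 103)*(-106 - 103)) = 33874 + (-(-46982)*(-209) - 16697)/(-59 - (-139)*(-209)) = 33874 + (-338*29051 - 16697)/(-59 - 1*29051) = 33874 + (-9819238 - 16697)/(-59 - 29051) = 33874 - 9835935/(-29110) = 33874 - 1/29110*(-9835935) = 33874 + 1967187/5822 = 199181615/5822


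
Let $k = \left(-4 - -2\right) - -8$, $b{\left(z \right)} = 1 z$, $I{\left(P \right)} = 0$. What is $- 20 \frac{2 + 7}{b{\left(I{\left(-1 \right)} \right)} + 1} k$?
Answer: $-1080$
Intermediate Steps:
$b{\left(z \right)} = z$
$k = 6$ ($k = \left(-4 + 2\right) + 8 = -2 + 8 = 6$)
$- 20 \frac{2 + 7}{b{\left(I{\left(-1 \right)} \right)} + 1} k = - 20 \frac{2 + 7}{0 + 1} \cdot 6 = - 20 \cdot \frac{9}{1} \cdot 6 = - 20 \cdot 9 \cdot 1 \cdot 6 = \left(-20\right) 9 \cdot 6 = \left(-180\right) 6 = -1080$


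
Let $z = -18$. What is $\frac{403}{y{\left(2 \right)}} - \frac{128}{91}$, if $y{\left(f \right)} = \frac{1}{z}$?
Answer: $- \frac{660242}{91} \approx -7255.4$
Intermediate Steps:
$y{\left(f \right)} = - \frac{1}{18}$ ($y{\left(f \right)} = \frac{1}{-18} = - \frac{1}{18}$)
$\frac{403}{y{\left(2 \right)}} - \frac{128}{91} = \frac{403}{- \frac{1}{18}} - \frac{128}{91} = 403 \left(-18\right) - \frac{128}{91} = -7254 - \frac{128}{91} = - \frac{660242}{91}$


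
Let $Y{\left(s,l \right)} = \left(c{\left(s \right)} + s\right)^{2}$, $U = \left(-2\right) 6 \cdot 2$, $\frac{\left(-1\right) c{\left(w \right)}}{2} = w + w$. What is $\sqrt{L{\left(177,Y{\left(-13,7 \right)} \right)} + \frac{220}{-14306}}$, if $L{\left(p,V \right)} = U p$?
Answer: $\frac{i \sqrt{217351444262}}{7153} \approx 65.177 i$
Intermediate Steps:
$c{\left(w \right)} = - 4 w$ ($c{\left(w \right)} = - 2 \left(w + w\right) = - 2 \cdot 2 w = - 4 w$)
$U = -24$ ($U = \left(-12\right) 2 = -24$)
$Y{\left(s,l \right)} = 9 s^{2}$ ($Y{\left(s,l \right)} = \left(- 4 s + s\right)^{2} = \left(- 3 s\right)^{2} = 9 s^{2}$)
$L{\left(p,V \right)} = - 24 p$
$\sqrt{L{\left(177,Y{\left(-13,7 \right)} \right)} + \frac{220}{-14306}} = \sqrt{\left(-24\right) 177 + \frac{220}{-14306}} = \sqrt{-4248 + 220 \left(- \frac{1}{14306}\right)} = \sqrt{-4248 - \frac{110}{7153}} = \sqrt{- \frac{30386054}{7153}} = \frac{i \sqrt{217351444262}}{7153}$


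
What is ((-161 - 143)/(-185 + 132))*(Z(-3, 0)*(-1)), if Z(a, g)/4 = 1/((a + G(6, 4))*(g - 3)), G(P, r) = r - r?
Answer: -1216/477 ≈ -2.5493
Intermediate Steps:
G(P, r) = 0
Z(a, g) = 4/(a*(-3 + g)) (Z(a, g) = 4/(((a + 0)*(g - 3))) = 4/((a*(-3 + g))) = 4*(1/(a*(-3 + g))) = 4/(a*(-3 + g)))
((-161 - 143)/(-185 + 132))*(Z(-3, 0)*(-1)) = ((-161 - 143)/(-185 + 132))*((4/(-3*(-3 + 0)))*(-1)) = (-304/(-53))*((4*(-⅓)/(-3))*(-1)) = (-304*(-1/53))*((4*(-⅓)*(-⅓))*(-1)) = 304*((4/9)*(-1))/53 = (304/53)*(-4/9) = -1216/477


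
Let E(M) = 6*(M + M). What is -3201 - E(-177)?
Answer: -1077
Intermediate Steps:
E(M) = 12*M (E(M) = 6*(2*M) = 12*M)
-3201 - E(-177) = -3201 - 12*(-177) = -3201 - 1*(-2124) = -3201 + 2124 = -1077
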